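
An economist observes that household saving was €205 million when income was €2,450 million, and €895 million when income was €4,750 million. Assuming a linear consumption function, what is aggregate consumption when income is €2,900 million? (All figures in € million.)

MPS = ΔS/ΔY = (895 − 205)/(4750 − 2450) = 690/2300 = 0.3
MPC = 1 − MPS = 0.7
Autonomous saving = 205 − 0.3(2450) = -530, so a = 530
C = 530 + 0.7(2900) = 530 + 2030 = 2560

C = 2560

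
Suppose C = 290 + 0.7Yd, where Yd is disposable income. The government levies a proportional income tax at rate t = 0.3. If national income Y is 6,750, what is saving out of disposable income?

Yd = (1 − 0.3)(6750) = 0.7(6750) = 4725
C = 290 + 0.7(4725) = 290 + 3307.5 = 3597.5
S = Yd − C = 4725 − 3597.5 = 1127.5

S = 1127.5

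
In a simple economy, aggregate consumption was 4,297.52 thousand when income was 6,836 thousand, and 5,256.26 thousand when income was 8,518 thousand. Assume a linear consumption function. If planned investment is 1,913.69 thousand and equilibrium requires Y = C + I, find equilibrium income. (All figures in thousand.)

Y = 5383

MPC = (5256.26 − 4297.52)/(8518 − 6836) = 958.74/1682 = 0.57
a = 4297.52 − 0.57(6836) = 401
Equilibrium: Y = 401 + 0.57Y + 1913.69
0.43Y = 2314.69, so Y = 2314.69/0.43 = 5383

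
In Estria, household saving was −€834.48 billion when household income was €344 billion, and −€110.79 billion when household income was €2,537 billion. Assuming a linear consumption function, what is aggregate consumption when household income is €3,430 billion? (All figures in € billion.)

C = 3246.1

MPS = ΔS/ΔY = (-110.79 − (-834.48))/(2537 − 344) = 723.69/2193 = 0.33
MPC = 1 − MPS = 0.67
Autonomous saving = -834.48 − 0.33(344) = -948, so a = 948
C = 948 + 0.67(3430) = 948 + 2298.1 = 3246.1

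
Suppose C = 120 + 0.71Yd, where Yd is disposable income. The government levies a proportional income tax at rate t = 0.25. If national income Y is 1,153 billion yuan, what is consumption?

C = 733.9725

Yd = (1 − 0.25)(1153) = 0.75(1153) = 864.75
C = 120 + 0.71(864.75) = 120 + 613.9725 = 733.9725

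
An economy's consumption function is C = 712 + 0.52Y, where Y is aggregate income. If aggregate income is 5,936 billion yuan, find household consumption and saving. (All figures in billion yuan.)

C = 712 + 0.52(5936) = 712 + 3086.72 = 3798.72
S = Y − C = 5936 − 3798.72 = 2137.28

C = 3798.72; S = 2137.28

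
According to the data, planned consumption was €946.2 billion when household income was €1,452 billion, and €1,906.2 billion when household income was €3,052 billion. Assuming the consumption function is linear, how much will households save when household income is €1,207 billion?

S = 407.8

MPC = (1906.2 − 946.2)/(3052 − 1452) = 960/1600 = 0.6
a = 946.2 − 0.6(1452) = 946.2 − 871.2 = 75
C = 75 + 0.6(1207) = 799.2
S = 1207 − 799.2 = 407.8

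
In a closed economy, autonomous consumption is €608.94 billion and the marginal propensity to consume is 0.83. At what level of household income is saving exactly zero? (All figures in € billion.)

Y = 3582

At break-even, C = Y: 608.94 + 0.83Y = Y
0.17Y = 608.94, so Y = 608.94/0.17 = 3582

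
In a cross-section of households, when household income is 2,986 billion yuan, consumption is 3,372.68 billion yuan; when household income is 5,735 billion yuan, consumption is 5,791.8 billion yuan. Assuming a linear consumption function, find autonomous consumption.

a = 745

MPC = ΔC/ΔY = (5791.8 − 3372.68)/(5735 − 2986) = 2419.12/2749 = 0.88
a = C − MPC·Y = 3372.68 − 0.88(2986) = 3372.68 − 2627.68 = 745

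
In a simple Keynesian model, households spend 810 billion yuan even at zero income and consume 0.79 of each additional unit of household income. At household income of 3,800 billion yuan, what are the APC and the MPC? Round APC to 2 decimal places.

MPC = 0.79 (the slope of the consumption function)
C = 810 + 0.79(3800) = 3812, so APC = 3812/3800 = 1.00

APC = 1.00; MPC = 0.79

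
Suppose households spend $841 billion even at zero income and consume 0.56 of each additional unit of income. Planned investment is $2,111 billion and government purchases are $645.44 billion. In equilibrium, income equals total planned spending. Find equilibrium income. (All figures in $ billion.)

Y = C + I + G = 841 + 0.56Y + 2111 + 645.44
Y − 0.56Y = 3597.44
0.44Y = 3597.44, so Y = 3597.44/0.44 = 8176

Y = 8176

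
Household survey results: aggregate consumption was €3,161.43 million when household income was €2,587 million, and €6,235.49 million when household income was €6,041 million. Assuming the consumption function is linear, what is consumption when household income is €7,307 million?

MPC = (6235.49 − 3161.43)/(6041 − 2587) = 3074.06/3454 = 0.89
a = 3161.43 − 0.89(2587) = 3161.43 − 2302.43 = 859
C = 859 + 0.89(7307) = 859 + 6503.23 = 7362.23

C = 7362.23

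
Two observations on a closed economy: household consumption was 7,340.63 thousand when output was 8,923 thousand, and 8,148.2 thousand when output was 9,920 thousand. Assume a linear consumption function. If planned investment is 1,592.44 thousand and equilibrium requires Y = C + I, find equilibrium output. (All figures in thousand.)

Y = 8976

MPC = (8148.2 − 7340.63)/(9920 − 8923) = 807.57/997 = 0.81
a = 7340.63 − 0.81(8923) = 113
Equilibrium: Y = 113 + 0.81Y + 1592.44
0.19Y = 1705.44, so Y = 1705.44/0.19 = 8976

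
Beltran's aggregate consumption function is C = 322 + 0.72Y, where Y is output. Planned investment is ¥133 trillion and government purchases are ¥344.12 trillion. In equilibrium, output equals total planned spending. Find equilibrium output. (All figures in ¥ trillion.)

Y = 2854

Y = C + I + G = 322 + 0.72Y + 133 + 344.12
Y − 0.72Y = 799.12
0.28Y = 799.12, so Y = 799.12/0.28 = 2854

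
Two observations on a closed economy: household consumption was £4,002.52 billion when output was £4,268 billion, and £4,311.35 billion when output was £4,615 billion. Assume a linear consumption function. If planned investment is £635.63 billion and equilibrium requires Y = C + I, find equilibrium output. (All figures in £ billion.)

Y = 7633

MPC = (4311.35 − 4002.52)/(4615 − 4268) = 308.83/347 = 0.89
a = 4002.52 − 0.89(4268) = 204
Equilibrium: Y = 204 + 0.89Y + 635.63
0.11Y = 839.63, so Y = 839.63/0.11 = 7633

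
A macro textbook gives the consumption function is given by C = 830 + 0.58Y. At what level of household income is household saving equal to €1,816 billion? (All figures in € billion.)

S = Y − C = -830 + 0.42Y
-830 + 0.42Y = 1816, so 0.42Y = 2646 and Y = 6300

Y = 6300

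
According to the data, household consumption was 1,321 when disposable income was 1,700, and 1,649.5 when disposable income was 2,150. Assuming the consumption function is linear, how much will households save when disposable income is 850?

MPC = (1649.5 − 1321)/(2150 − 1700) = 328.5/450 = 0.73
a = 1321 − 0.73(1700) = 1321 − 1241 = 80
C = 80 + 0.73(850) = 700.5
S = 850 − 700.5 = 149.5

S = 149.5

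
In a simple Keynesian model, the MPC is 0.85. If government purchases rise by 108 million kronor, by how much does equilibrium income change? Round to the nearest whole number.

The multiplier is 1/(1 − MPC) = 1/0.15.
ΔY = 108/0.15 = 720.00 ≈ 720

ΔY ≈ 720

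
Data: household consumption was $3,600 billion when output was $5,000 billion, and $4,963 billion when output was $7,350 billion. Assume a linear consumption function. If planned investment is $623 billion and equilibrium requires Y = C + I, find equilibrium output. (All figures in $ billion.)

Y = 3150

MPC = (4963 − 3600)/(7350 − 5000) = 1363/2350 = 0.58
a = 3600 − 0.58(5000) = 700
Equilibrium: Y = 700 + 0.58Y + 623
0.42Y = 1323, so Y = 1323/0.42 = 3150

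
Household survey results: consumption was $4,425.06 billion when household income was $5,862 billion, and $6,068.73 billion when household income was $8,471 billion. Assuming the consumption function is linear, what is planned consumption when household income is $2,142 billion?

MPC = (6068.73 − 4425.06)/(8471 − 5862) = 1643.67/2609 = 0.63
a = 4425.06 − 0.63(5862) = 4425.06 − 3693.06 = 732
C = 732 + 0.63(2142) = 732 + 1349.46 = 2081.46

C = 2081.46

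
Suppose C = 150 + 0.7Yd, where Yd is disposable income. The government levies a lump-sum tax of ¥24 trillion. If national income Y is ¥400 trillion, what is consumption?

Yd = Y − T = 400 − 24 = 376
C = 150 + 0.7(376) = 150 + 263.2 = 413.2

C = 413.2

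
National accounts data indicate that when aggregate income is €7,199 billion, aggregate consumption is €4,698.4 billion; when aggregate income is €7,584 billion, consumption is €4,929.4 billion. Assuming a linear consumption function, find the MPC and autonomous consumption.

MPC = 0.6; a = 379

MPC = ΔC/ΔY = (4929.4 − 4698.4)/(7584 − 7199) = 231/385 = 0.6
a = C − MPC·Y = 4698.4 − 0.6(7199) = 4698.4 − 4319.4 = 379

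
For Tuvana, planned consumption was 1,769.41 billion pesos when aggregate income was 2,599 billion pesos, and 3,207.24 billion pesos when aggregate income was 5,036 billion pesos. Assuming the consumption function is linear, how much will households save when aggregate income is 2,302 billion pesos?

MPC = (3207.24 − 1769.41)/(5036 − 2599) = 1437.83/2437 = 0.59
a = 1769.41 − 0.59(2599) = 1769.41 − 1533.41 = 236
C = 236 + 0.59(2302) = 1594.18
S = 2302 − 1594.18 = 707.82

S = 707.82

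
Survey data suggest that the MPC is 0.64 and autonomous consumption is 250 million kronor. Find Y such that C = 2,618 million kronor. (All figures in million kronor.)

Y = 3700

250 + 0.64Y = 2618
0.64Y = 2368, so Y = 2368/0.64 = 3700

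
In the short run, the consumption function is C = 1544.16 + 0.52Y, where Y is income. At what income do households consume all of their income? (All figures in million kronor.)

Y = 3217

At break-even, C = Y: 1544.16 + 0.52Y = Y
0.48Y = 1544.16, so Y = 1544.16/0.48 = 3217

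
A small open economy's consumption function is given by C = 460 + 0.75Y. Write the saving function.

S = -460 + 0.25Y

S = Y − C = Y − (460 + 0.75Y) = -460 + (1 − 0.75)Y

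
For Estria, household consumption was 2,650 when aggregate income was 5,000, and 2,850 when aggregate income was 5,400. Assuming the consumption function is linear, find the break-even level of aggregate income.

Y = 300

MPC = (2850 − 2650)/(5400 − 5000) = 200/400 = 0.5
a = 2650 − 0.5(5000) = 2650 − 2500 = 150
Break-even: Y = a/(1−MPC) = 150/0.5 = 300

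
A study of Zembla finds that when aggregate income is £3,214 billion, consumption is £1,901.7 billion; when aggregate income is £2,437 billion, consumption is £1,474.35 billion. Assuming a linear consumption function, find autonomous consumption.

a = 134

MPC = ΔC/ΔY = (1901.7 − 1474.35)/(3214 − 2437) = 427.35/777 = 0.55
a = C − MPC·Y = 1474.35 − 0.55(2437) = 1474.35 − 1340.35 = 134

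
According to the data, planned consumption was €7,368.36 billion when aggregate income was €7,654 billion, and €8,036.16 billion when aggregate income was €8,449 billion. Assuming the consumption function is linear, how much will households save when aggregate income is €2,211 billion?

S = -585.24

MPC = (8036.16 − 7368.36)/(8449 − 7654) = 667.8/795 = 0.84
a = 7368.36 − 0.84(7654) = 7368.36 − 6429.36 = 939
C = 939 + 0.84(2211) = 2796.24
S = 2211 − 2796.24 = -585.24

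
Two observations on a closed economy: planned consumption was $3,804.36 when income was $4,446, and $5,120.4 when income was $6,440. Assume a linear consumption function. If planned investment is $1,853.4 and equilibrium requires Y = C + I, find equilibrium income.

MPC = (5120.4 − 3804.36)/(6440 − 4446) = 1316.04/1994 = 0.66
a = 3804.36 − 0.66(4446) = 870
Equilibrium: Y = 870 + 0.66Y + 1853.4
0.34Y = 2723.4, so Y = 2723.4/0.34 = 8010

Y = 8010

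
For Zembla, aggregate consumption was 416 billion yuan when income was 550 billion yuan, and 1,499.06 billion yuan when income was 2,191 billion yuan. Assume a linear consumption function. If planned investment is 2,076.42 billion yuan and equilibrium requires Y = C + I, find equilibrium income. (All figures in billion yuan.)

Y = 6263

MPC = (1499.06 − 416)/(2191 − 550) = 1083.06/1641 = 0.66
a = 416 − 0.66(550) = 53
Equilibrium: Y = 53 + 0.66Y + 2076.42
0.34Y = 2129.42, so Y = 2129.42/0.34 = 6263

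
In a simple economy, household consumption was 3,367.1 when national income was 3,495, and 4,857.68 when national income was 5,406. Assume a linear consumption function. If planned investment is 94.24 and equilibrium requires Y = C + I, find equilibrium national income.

Y = 3342

MPC = (4857.68 − 3367.1)/(5406 − 3495) = 1490.58/1911 = 0.78
a = 3367.1 − 0.78(3495) = 641
Equilibrium: Y = 641 + 0.78Y + 94.24
0.22Y = 735.24, so Y = 735.24/0.22 = 3342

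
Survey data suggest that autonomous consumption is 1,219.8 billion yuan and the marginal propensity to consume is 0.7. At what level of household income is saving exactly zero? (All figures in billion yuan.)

Y = 4066

At break-even, C = Y: 1219.8 + 0.7Y = Y
0.3Y = 1219.8, so Y = 1219.8/0.3 = 4066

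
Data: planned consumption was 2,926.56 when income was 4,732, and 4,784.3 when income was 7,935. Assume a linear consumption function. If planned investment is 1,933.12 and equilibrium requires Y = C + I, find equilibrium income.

Y = 5036

MPC = (4784.3 − 2926.56)/(7935 − 4732) = 1857.74/3203 = 0.58
a = 2926.56 − 0.58(4732) = 182
Equilibrium: Y = 182 + 0.58Y + 1933.12
0.42Y = 2115.12, so Y = 2115.12/0.42 = 5036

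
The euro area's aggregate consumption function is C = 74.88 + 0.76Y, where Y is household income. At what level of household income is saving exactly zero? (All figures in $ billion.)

At break-even, C = Y: 74.88 + 0.76Y = Y
0.24Y = 74.88, so Y = 74.88/0.24 = 312

Y = 312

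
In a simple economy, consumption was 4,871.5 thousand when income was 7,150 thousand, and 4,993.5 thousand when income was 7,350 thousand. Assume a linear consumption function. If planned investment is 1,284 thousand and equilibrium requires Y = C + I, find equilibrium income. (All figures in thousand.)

Y = 4600

MPC = (4993.5 − 4871.5)/(7350 − 7150) = 122/200 = 0.61
a = 4871.5 − 0.61(7150) = 510
Equilibrium: Y = 510 + 0.61Y + 1284
0.39Y = 1794, so Y = 1794/0.39 = 4600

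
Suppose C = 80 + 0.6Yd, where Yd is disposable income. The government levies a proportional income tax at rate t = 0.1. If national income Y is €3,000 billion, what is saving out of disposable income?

S = 1000

Yd = (1 − 0.1)(3000) = 0.9(3000) = 2700
C = 80 + 0.6(2700) = 80 + 1620 = 1700
S = Yd − C = 2700 − 1700 = 1000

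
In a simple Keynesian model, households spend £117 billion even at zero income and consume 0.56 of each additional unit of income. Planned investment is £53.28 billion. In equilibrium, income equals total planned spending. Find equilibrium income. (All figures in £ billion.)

Y = 387

Y = C + I = 117 + 0.56Y + 53.28
Y − 0.56Y = 170.28
0.44Y = 170.28, so Y = 170.28/0.44 = 387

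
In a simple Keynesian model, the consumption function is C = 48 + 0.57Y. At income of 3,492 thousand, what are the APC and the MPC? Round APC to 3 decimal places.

MPC = 0.57 (the slope of the consumption function)
C = 48 + 0.57(3492) = 2038.44, so APC = 2038.44/3492 = 0.584

APC = 0.584; MPC = 0.57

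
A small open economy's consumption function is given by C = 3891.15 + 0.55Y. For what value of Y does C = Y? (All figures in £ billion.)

Y = 8647

At break-even, C = Y: 3891.15 + 0.55Y = Y
0.45Y = 3891.15, so Y = 3891.15/0.45 = 8647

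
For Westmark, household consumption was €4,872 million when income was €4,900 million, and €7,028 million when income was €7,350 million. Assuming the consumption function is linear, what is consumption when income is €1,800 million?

C = 2144

MPC = (7028 − 4872)/(7350 − 4900) = 2156/2450 = 0.88
a = 4872 − 0.88(4900) = 4872 − 4312 = 560
C = 560 + 0.88(1800) = 560 + 1584 = 2144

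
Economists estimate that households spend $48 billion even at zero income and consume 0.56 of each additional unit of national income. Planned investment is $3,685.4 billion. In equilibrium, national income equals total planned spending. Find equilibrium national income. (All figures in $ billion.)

Y = C + I = 48 + 0.56Y + 3685.4
Y − 0.56Y = 3733.4
0.44Y = 3733.4, so Y = 3733.4/0.44 = 8485

Y = 8485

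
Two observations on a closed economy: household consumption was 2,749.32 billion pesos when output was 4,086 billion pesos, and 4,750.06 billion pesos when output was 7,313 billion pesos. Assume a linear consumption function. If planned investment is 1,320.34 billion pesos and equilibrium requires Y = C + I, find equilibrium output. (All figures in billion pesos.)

MPC = (4750.06 − 2749.32)/(7313 − 4086) = 2000.74/3227 = 0.62
a = 2749.32 − 0.62(4086) = 216
Equilibrium: Y = 216 + 0.62Y + 1320.34
0.38Y = 1536.34, so Y = 1536.34/0.38 = 4043

Y = 4043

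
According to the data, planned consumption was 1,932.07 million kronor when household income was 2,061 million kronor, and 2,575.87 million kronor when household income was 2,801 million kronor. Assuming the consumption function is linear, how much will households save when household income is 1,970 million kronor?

S = 117.1

MPC = (2575.87 − 1932.07)/(2801 − 2061) = 643.8/740 = 0.87
a = 1932.07 − 0.87(2061) = 1932.07 − 1793.07 = 139
C = 139 + 0.87(1970) = 1852.9
S = 1970 − 1852.9 = 117.1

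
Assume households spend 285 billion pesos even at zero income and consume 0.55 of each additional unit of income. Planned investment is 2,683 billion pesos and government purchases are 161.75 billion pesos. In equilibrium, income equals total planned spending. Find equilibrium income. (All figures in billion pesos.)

Y = 6955

Y = C + I + G = 285 + 0.55Y + 2683 + 161.75
Y − 0.55Y = 3129.75
0.45Y = 3129.75, so Y = 3129.75/0.45 = 6955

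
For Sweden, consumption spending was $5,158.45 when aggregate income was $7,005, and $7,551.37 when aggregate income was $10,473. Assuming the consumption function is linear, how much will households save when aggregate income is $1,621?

MPC = (7551.37 − 5158.45)/(10473 − 7005) = 2392.92/3468 = 0.69
a = 5158.45 − 0.69(7005) = 5158.45 − 4833.45 = 325
C = 325 + 0.69(1621) = 1443.49
S = 1621 − 1443.49 = 177.51

S = 177.51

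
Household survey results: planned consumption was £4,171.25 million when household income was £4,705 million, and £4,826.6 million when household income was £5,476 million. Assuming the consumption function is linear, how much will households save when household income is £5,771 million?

S = 693.65

MPC = (4826.6 − 4171.25)/(5476 − 4705) = 655.35/771 = 0.85
a = 4171.25 − 0.85(4705) = 4171.25 − 3999.25 = 172
C = 172 + 0.85(5771) = 5077.35
S = 5771 − 5077.35 = 693.65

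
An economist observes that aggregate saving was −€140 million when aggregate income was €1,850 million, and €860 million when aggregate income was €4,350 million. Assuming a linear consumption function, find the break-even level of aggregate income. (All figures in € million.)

Y = 2200

MPS = ΔS/ΔY = (860 − (-140))/(4350 − 1850) = 1000/2500 = 0.4
MPC = 1 − MPS = 0.6
From S(1850) = -140: −a + 0.4(1850) = -140, so a = 740 − (-140) = 880
Break-even (S = 0): Y = a/MPS = 880/0.4 = 2200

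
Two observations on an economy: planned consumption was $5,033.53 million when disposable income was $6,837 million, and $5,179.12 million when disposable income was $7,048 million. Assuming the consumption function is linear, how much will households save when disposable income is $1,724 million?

S = 218.44

MPC = (5179.12 − 5033.53)/(7048 − 6837) = 145.59/211 = 0.69
a = 5033.53 − 0.69(6837) = 5033.53 − 4717.53 = 316
C = 316 + 0.69(1724) = 1505.56
S = 1724 − 1505.56 = 218.44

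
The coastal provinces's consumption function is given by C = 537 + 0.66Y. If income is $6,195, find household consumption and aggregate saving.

C = 4625.7; S = 1569.3

C = 537 + 0.66(6195) = 537 + 4088.7 = 4625.7
S = Y − C = 6195 − 4625.7 = 1569.3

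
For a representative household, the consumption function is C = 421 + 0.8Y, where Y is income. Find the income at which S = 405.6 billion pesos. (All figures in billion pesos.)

S = Y − C = -421 + 0.2Y
-421 + 0.2Y = 405.6, so 0.2Y = 826.6 and Y = 4133

Y = 4133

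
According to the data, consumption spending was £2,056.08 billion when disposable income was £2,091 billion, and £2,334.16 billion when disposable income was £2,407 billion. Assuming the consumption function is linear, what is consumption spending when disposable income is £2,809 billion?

C = 2687.92

MPC = (2334.16 − 2056.08)/(2407 − 2091) = 278.08/316 = 0.88
a = 2056.08 − 0.88(2091) = 2056.08 − 1840.08 = 216
C = 216 + 0.88(2809) = 216 + 2471.92 = 2687.92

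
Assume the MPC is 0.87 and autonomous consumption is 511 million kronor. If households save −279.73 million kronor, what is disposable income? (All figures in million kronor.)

Y = 1779

S = Y − C = -511 + 0.13Y
-511 + 0.13Y = -279.73, so 0.13Y = 231.27 and Y = 1779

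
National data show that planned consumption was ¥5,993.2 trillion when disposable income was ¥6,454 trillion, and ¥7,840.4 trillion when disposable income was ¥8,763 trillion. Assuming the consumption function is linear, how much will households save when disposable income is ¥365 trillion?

MPC = (7840.4 − 5993.2)/(8763 − 6454) = 1847.2/2309 = 0.8
a = 5993.2 − 0.8(6454) = 5993.2 − 5163.2 = 830
C = 830 + 0.8(365) = 1122
S = 365 − 1122 = -757

S = -757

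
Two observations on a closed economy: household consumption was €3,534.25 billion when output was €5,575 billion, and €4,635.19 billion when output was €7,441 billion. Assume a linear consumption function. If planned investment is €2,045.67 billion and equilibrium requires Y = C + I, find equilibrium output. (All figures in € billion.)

Y = 5587

MPC = (4635.19 − 3534.25)/(7441 − 5575) = 1100.94/1866 = 0.59
a = 3534.25 − 0.59(5575) = 245
Equilibrium: Y = 245 + 0.59Y + 2045.67
0.41Y = 2290.67, so Y = 2290.67/0.41 = 5587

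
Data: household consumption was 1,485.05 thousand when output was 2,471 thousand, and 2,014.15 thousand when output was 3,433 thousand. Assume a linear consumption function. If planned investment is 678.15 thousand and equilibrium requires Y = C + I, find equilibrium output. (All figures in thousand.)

Y = 1787

MPC = (2014.15 − 1485.05)/(3433 − 2471) = 529.1/962 = 0.55
a = 1485.05 − 0.55(2471) = 126
Equilibrium: Y = 126 + 0.55Y + 678.15
0.45Y = 804.15, so Y = 804.15/0.45 = 1787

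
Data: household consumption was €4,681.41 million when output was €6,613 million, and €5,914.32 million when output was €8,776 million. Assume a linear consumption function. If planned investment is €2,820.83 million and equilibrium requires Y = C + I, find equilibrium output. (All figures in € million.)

MPC = (5914.32 − 4681.41)/(8776 − 6613) = 1232.91/2163 = 0.57
a = 4681.41 − 0.57(6613) = 912
Equilibrium: Y = 912 + 0.57Y + 2820.83
0.43Y = 3732.83, so Y = 3732.83/0.43 = 8681

Y = 8681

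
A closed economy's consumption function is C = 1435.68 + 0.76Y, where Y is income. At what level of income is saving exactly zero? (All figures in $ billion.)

Y = 5982

At break-even, C = Y: 1435.68 + 0.76Y = Y
0.24Y = 1435.68, so Y = 1435.68/0.24 = 5982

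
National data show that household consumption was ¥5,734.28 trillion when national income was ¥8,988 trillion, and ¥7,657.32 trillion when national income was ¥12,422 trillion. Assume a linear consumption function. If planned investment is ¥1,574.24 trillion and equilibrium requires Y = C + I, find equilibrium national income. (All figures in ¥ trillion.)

MPC = (7657.32 − 5734.28)/(12422 − 8988) = 1923.04/3434 = 0.56
a = 5734.28 − 0.56(8988) = 701
Equilibrium: Y = 701 + 0.56Y + 1574.24
0.44Y = 2275.24, so Y = 2275.24/0.44 = 5171

Y = 5171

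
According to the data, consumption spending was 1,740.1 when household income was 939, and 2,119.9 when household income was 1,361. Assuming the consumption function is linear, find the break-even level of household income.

MPC = (2119.9 − 1740.1)/(1361 − 939) = 379.8/422 = 0.9
a = 1740.1 − 0.9(939) = 1740.1 − 845.1 = 895
Break-even: Y = a/(1−MPC) = 895/0.1 = 8950

Y = 8950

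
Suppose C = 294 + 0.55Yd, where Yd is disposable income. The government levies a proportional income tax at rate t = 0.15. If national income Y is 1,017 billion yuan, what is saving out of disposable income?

S = 95.0025

Yd = (1 − 0.15)(1017) = 0.85(1017) = 864.45
C = 294 + 0.55(864.45) = 294 + 475.4475 = 769.4475
S = Yd − C = 864.45 − 769.4475 = 95.0025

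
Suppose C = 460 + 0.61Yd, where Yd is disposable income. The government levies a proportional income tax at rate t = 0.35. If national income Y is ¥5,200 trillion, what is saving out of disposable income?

Yd = (1 − 0.35)(5200) = 0.65(5200) = 3380
C = 460 + 0.61(3380) = 460 + 2061.8 = 2521.8
S = Yd − C = 3380 − 2521.8 = 858.2

S = 858.2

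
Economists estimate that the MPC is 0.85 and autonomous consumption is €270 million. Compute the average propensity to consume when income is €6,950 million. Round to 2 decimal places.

APC = 0.89

C = 270 + 0.85(6950) = 6177.5
APC = C/Y = 6177.5/6950 = 0.89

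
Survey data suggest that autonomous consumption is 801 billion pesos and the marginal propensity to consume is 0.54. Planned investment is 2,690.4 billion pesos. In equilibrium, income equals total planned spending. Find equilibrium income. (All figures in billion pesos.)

Y = 7590

Y = C + I = 801 + 0.54Y + 2690.4
Y − 0.54Y = 3491.4
0.46Y = 3491.4, so Y = 3491.4/0.46 = 7590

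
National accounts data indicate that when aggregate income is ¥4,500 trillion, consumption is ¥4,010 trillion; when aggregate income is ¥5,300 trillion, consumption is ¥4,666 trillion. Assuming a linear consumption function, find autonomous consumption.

a = 320

MPC = ΔC/ΔY = (4666 − 4010)/(5300 − 4500) = 656/800 = 0.82
a = C − MPC·Y = 4010 − 0.82(4500) = 4010 − 3690 = 320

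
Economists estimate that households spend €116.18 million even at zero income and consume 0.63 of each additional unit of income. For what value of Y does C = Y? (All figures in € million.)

Y = 314

At break-even, C = Y: 116.18 + 0.63Y = Y
0.37Y = 116.18, so Y = 116.18/0.37 = 314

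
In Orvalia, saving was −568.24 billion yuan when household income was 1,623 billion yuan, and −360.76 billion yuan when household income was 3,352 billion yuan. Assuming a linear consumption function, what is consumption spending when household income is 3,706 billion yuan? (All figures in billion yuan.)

C = 4024.28

MPS = ΔS/ΔY = (-360.76 − (-568.24))/(3352 − 1623) = 207.48/1729 = 0.12
MPC = 1 − MPS = 0.88
Autonomous saving = -568.24 − 0.12(1623) = -763, so a = 763
C = 763 + 0.88(3706) = 763 + 3261.28 = 4024.28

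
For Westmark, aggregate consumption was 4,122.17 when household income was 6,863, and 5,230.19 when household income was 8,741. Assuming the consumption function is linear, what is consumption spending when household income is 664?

MPC = (5230.19 − 4122.17)/(8741 − 6863) = 1108.02/1878 = 0.59
a = 4122.17 − 0.59(6863) = 4122.17 − 4049.17 = 73
C = 73 + 0.59(664) = 73 + 391.76 = 464.76

C = 464.76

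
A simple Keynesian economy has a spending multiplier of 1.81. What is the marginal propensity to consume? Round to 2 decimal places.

k = 1/(1 − MPC), so 1 − MPC = 1/k = 1/1.81 = 0.5525
MPC = 1 − 0.5525 = 0.45

MPC = 0.45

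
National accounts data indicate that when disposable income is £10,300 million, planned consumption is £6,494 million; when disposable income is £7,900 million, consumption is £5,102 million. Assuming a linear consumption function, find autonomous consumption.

MPC = ΔC/ΔY = (6494 − 5102)/(10300 − 7900) = 1392/2400 = 0.58
a = C − MPC·Y = 5102 − 0.58(7900) = 5102 − 4582 = 520

a = 520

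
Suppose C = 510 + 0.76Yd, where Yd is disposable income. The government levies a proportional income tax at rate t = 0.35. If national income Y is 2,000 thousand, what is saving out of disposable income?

Yd = (1 − 0.35)(2000) = 0.65(2000) = 1300
C = 510 + 0.76(1300) = 510 + 988 = 1498
S = Yd − C = 1300 − 1498 = -198

S = -198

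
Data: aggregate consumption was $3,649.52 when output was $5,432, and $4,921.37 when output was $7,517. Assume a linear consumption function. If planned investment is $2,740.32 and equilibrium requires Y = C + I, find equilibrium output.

Y = 7888

MPC = (4921.37 − 3649.52)/(7517 − 5432) = 1271.85/2085 = 0.61
a = 3649.52 − 0.61(5432) = 336
Equilibrium: Y = 336 + 0.61Y + 2740.32
0.39Y = 3076.32, so Y = 3076.32/0.39 = 7888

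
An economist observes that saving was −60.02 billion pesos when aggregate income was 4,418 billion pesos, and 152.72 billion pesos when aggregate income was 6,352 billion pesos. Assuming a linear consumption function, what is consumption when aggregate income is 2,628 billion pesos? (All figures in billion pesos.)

MPS = ΔS/ΔY = (152.72 − (-60.02))/(6352 − 4418) = 212.74/1934 = 0.11
MPC = 1 − MPS = 0.89
Autonomous saving = -60.02 − 0.11(4418) = -546, so a = 546
C = 546 + 0.89(2628) = 546 + 2338.92 = 2884.92

C = 2884.92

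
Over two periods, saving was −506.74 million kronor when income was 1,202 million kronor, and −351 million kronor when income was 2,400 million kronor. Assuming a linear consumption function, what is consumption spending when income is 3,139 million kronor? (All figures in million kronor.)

MPS = ΔS/ΔY = (-351 − (-506.74))/(2400 − 1202) = 155.74/1198 = 0.13
MPC = 1 − MPS = 0.87
Autonomous saving = -506.74 − 0.13(1202) = -663, so a = 663
C = 663 + 0.87(3139) = 663 + 2730.93 = 3393.93

C = 3393.93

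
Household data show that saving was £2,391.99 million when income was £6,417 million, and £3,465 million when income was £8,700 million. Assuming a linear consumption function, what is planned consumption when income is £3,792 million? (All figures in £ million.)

MPS = ΔS/ΔY = (3465 − 2391.99)/(8700 − 6417) = 1073.01/2283 = 0.47
MPC = 1 − MPS = 0.53
Autonomous saving = 2391.99 − 0.47(6417) = -624, so a = 624
C = 624 + 0.53(3792) = 624 + 2009.76 = 2633.76

C = 2633.76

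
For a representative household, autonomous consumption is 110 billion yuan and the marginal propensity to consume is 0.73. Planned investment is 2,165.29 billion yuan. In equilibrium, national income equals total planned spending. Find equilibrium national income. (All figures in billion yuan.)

Y = 8427

Y = C + I = 110 + 0.73Y + 2165.29
Y − 0.73Y = 2275.29
0.27Y = 2275.29, so Y = 2275.29/0.27 = 8427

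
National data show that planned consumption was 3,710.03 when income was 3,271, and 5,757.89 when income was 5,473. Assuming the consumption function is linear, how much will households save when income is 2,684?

S = -480.12

MPC = (5757.89 − 3710.03)/(5473 − 3271) = 2047.86/2202 = 0.93
a = 3710.03 − 0.93(3271) = 3710.03 − 3042.03 = 668
C = 668 + 0.93(2684) = 3164.12
S = 2684 − 3164.12 = -480.12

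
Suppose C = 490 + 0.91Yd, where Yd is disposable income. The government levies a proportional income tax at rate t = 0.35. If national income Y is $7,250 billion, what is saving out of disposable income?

S = -65.875

Yd = (1 − 0.35)(7250) = 0.65(7250) = 4712.5
C = 490 + 0.91(4712.5) = 490 + 4288.375 = 4778.375
S = Yd − C = 4712.5 − 4778.375 = -65.875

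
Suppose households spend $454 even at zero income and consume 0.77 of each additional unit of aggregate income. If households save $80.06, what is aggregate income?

Y = 2322

S = Y − C = -454 + 0.23Y
-454 + 0.23Y = 80.06, so 0.23Y = 534.06 and Y = 2322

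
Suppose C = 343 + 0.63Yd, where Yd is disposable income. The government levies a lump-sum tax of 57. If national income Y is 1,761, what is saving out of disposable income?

S = 287.48

Yd = Y − T = 1761 − 57 = 1704
C = 343 + 0.63(1704) = 343 + 1073.52 = 1416.52
S = Yd − C = 1704 − 1416.52 = 287.48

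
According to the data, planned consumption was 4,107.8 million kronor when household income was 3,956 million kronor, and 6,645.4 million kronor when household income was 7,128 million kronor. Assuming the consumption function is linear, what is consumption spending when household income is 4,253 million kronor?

MPC = (6645.4 − 4107.8)/(7128 − 3956) = 2537.6/3172 = 0.8
a = 4107.8 − 0.8(3956) = 4107.8 − 3164.8 = 943
C = 943 + 0.8(4253) = 943 + 3402.4 = 4345.4

C = 4345.4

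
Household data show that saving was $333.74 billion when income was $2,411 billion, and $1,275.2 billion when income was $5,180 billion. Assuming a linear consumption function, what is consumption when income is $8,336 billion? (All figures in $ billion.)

C = 5987.76

MPS = ΔS/ΔY = (1275.2 − 333.74)/(5180 − 2411) = 941.46/2769 = 0.34
MPC = 1 − MPS = 0.66
Autonomous saving = 333.74 − 0.34(2411) = -486, so a = 486
C = 486 + 0.66(8336) = 486 + 5501.76 = 5987.76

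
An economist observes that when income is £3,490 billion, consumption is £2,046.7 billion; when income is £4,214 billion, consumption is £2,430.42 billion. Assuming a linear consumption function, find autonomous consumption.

MPC = ΔC/ΔY = (2430.42 − 2046.7)/(4214 − 3490) = 383.72/724 = 0.53
a = C − MPC·Y = 2046.7 − 0.53(3490) = 2046.7 − 1849.7 = 197

a = 197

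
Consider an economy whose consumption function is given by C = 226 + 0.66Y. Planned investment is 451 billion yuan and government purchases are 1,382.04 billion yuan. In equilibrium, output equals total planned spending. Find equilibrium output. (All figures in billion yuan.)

Y = C + I + G = 226 + 0.66Y + 451 + 1382.04
Y − 0.66Y = 2059.04
0.34Y = 2059.04, so Y = 2059.04/0.34 = 6056

Y = 6056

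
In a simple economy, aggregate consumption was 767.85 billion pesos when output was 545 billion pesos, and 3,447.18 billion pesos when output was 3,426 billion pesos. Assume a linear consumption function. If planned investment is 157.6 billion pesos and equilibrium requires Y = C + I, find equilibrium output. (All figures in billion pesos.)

Y = 5980

MPC = (3447.18 − 767.85)/(3426 − 545) = 2679.33/2881 = 0.93
a = 767.85 − 0.93(545) = 261
Equilibrium: Y = 261 + 0.93Y + 157.6
0.07Y = 418.6, so Y = 418.6/0.07 = 5980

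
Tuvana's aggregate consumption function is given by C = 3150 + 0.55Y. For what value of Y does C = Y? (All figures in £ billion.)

At break-even, C = Y: 3150 + 0.55Y = Y
0.45Y = 3150, so Y = 3150/0.45 = 7000

Y = 7000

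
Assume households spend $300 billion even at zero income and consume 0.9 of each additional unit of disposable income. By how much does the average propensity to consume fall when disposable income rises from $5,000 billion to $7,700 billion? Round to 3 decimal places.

At Y = 5000: C = 300 + 0.9(5000) = 4800, APC = 4800/5000 = 0.9600
At Y = 7700: C = 7230, APC = 7230/7700 = 0.9390
Fall in APC = 0.9600 − 0.9390 = 0.021

ΔAPC = 0.021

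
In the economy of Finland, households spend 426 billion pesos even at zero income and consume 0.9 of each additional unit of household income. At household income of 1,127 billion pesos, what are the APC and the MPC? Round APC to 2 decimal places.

APC = 1.28; MPC = 0.9

MPC = 0.9 (the slope of the consumption function)
C = 426 + 0.9(1127) = 1440.3, so APC = 1440.3/1127 = 1.28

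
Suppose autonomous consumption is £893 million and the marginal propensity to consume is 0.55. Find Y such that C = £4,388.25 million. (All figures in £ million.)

893 + 0.55Y = 4388.25
0.55Y = 3495.25, so Y = 3495.25/0.55 = 6355

Y = 6355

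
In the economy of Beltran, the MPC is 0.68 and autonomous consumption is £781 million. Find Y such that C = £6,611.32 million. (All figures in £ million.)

Y = 8574

781 + 0.68Y = 6611.32
0.68Y = 5830.32, so Y = 5830.32/0.68 = 8574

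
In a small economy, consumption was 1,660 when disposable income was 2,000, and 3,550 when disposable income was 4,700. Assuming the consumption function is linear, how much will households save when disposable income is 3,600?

MPC = (3550 − 1660)/(4700 − 2000) = 1890/2700 = 0.7
a = 1660 − 0.7(2000) = 1660 − 1400 = 260
C = 260 + 0.7(3600) = 2780
S = 3600 − 2780 = 820

S = 820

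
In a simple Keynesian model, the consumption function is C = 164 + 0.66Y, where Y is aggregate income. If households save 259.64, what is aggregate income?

S = Y − C = -164 + 0.34Y
-164 + 0.34Y = 259.64, so 0.34Y = 423.64 and Y = 1246

Y = 1246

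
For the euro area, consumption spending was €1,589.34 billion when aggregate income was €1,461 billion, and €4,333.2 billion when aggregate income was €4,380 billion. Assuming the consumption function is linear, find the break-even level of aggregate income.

Y = 3600

MPC = (4333.2 − 1589.34)/(4380 − 1461) = 2743.86/2919 = 0.94
a = 1589.34 − 0.94(1461) = 1589.34 − 1373.34 = 216
Break-even: Y = a/(1−MPC) = 216/0.06 = 3600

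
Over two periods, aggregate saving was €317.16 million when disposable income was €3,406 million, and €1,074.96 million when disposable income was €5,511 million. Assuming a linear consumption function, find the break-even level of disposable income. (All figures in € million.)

MPS = ΔS/ΔY = (1074.96 − 317.16)/(5511 − 3406) = 757.8/2105 = 0.36
MPC = 1 − MPS = 0.64
From S(3406) = 317.16: −a + 0.36(3406) = 317.16, so a = 1226.16 − 317.16 = 909
Break-even (S = 0): Y = a/MPS = 909/0.36 = 2525

Y = 2525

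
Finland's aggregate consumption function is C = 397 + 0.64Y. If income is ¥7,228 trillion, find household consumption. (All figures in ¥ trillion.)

C = 397 + 0.64(7228) = 397 + 4625.92 = 5022.92

C = 5022.92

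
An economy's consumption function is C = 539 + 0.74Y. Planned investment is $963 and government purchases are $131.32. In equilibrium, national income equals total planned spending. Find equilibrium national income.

Y = C + I + G = 539 + 0.74Y + 963 + 131.32
Y − 0.74Y = 1633.32
0.26Y = 1633.32, so Y = 1633.32/0.26 = 6282

Y = 6282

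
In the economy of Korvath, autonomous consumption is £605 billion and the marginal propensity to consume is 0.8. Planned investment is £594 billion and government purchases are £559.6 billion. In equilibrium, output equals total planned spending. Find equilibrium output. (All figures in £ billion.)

Y = 8793

Y = C + I + G = 605 + 0.8Y + 594 + 559.6
Y − 0.8Y = 1758.6
0.2Y = 1758.6, so Y = 1758.6/0.2 = 8793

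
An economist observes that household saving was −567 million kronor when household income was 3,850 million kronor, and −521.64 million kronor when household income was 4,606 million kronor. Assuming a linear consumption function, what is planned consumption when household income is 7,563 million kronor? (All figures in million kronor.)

MPS = ΔS/ΔY = (-521.64 − (-567))/(4606 − 3850) = 45.36/756 = 0.06
MPC = 1 − MPS = 0.94
Autonomous saving = -567 − 0.06(3850) = -798, so a = 798
C = 798 + 0.94(7563) = 798 + 7109.22 = 7907.22

C = 7907.22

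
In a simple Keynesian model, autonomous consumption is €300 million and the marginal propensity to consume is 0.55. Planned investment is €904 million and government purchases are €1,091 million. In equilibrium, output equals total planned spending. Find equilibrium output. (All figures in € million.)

Y = C + I + G = 300 + 0.55Y + 904 + 1091
Y − 0.55Y = 2295
0.45Y = 2295, so Y = 2295/0.45 = 5100

Y = 5100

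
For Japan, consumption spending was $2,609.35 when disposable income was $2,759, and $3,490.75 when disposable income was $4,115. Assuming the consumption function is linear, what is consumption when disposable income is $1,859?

C = 2024.35

MPC = (3490.75 − 2609.35)/(4115 − 2759) = 881.4/1356 = 0.65
a = 2609.35 − 0.65(2759) = 2609.35 − 1793.35 = 816
C = 816 + 0.65(1859) = 816 + 1208.35 = 2024.35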